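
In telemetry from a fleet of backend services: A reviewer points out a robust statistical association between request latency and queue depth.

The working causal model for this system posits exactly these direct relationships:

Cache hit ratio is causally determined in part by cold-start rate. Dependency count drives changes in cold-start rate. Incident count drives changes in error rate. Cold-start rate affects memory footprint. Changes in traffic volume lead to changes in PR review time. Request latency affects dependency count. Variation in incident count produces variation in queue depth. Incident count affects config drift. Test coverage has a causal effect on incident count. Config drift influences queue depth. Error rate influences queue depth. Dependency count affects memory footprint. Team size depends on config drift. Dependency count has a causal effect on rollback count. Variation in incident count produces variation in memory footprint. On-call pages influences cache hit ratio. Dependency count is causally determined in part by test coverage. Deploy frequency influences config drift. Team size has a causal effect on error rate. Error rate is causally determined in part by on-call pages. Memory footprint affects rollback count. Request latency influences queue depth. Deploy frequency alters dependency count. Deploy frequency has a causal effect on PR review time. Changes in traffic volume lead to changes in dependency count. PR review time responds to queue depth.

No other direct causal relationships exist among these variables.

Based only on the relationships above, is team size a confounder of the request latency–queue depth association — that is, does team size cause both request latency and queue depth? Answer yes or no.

Team size has no stated causal path to request latency. A confounder must cause both variables, so team size does not qualify.

no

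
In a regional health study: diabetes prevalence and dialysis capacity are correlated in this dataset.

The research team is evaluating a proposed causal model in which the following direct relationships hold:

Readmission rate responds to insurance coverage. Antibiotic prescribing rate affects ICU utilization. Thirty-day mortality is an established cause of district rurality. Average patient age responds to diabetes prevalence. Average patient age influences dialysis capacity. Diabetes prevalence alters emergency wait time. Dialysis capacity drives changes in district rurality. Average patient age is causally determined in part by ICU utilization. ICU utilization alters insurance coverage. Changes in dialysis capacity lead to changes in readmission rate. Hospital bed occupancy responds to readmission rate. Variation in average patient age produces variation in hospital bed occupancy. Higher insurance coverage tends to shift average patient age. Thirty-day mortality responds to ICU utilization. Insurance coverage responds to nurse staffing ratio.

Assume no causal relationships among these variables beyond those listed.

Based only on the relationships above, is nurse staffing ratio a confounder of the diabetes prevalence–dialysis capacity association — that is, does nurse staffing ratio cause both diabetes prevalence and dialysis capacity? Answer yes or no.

Nurse staffing ratio has no stated causal path to diabetes prevalence. A confounder must cause both variables, so nurse staffing ratio does not qualify.

no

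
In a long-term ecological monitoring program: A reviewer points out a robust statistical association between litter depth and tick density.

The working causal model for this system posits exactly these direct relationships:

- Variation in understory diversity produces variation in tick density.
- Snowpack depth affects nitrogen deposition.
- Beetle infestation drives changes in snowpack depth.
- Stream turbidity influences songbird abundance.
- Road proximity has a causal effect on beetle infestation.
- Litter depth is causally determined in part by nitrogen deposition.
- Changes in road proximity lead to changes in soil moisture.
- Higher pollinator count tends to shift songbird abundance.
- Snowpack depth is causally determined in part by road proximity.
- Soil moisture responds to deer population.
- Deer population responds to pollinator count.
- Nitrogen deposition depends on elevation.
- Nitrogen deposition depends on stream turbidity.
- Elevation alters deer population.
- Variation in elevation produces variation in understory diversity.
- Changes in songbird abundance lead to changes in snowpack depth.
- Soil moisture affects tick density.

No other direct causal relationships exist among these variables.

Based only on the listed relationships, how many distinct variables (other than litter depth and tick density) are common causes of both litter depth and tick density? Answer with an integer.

3

The common causes are: elevation (to litter depth via elevation → nitrogen deposition → litter depth; to tick density via elevation → understory diversity → tick density); pollinator count (to litter depth via pollinator count → songbird abundance → snowpack depth → nitrogen deposition → litter depth; to tick density via pollinator count → deer population → soil moisture → tick density); road proximity (to litter depth via road proximity → snowpack depth → nitrogen deposition → litter depth; to tick density via road proximity → soil moisture → tick density).
Every other variable lacks a causal path to at least one of litter depth and tick density.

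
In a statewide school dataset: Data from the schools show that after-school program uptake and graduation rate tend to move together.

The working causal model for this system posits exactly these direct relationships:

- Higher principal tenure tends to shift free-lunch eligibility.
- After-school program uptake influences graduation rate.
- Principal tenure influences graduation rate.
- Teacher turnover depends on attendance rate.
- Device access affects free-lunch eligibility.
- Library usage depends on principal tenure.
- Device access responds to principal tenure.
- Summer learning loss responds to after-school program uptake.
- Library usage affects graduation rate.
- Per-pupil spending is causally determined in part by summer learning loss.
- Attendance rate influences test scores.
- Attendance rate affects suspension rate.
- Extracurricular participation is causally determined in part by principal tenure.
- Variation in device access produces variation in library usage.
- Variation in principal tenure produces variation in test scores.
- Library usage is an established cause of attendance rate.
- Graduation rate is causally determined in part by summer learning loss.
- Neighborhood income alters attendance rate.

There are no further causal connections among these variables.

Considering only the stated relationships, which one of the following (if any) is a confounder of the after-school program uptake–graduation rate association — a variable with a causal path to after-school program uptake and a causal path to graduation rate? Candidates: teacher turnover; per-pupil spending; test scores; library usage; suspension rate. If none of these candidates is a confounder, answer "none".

none

None of the listed candidates has causal paths to both after-school program uptake and graduation rate in the stated relationships, so none is a common cause.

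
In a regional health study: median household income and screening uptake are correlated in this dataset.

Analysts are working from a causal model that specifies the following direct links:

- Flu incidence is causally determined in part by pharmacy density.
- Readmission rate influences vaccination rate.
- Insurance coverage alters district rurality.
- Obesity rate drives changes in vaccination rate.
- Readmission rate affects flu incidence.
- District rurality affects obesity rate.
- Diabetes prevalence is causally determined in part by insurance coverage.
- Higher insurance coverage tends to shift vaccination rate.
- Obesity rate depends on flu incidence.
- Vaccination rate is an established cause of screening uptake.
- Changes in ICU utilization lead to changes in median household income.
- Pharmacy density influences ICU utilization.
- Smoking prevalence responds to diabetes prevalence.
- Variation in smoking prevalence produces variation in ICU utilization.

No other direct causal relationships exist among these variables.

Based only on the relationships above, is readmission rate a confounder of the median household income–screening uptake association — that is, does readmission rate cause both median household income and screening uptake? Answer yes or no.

Readmission rate has no stated causal path to median household income. A confounder must cause both variables, so readmission rate does not qualify.

no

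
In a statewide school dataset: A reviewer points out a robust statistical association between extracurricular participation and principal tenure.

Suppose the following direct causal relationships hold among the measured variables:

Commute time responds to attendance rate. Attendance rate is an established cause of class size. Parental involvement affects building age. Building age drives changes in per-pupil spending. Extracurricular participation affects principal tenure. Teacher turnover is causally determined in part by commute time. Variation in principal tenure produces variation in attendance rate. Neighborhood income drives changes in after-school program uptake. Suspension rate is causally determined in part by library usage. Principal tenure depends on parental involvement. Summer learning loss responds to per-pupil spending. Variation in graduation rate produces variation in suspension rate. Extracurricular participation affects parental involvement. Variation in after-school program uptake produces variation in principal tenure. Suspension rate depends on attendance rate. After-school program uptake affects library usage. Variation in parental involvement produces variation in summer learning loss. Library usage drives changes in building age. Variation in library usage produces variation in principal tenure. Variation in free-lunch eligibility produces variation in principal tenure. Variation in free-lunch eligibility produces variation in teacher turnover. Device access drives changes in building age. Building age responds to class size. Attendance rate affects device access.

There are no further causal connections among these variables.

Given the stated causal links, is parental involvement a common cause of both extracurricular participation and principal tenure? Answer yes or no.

Parental involvement has no stated causal path to extracurricular participation. A confounder must cause both variables, so parental involvement does not qualify.

no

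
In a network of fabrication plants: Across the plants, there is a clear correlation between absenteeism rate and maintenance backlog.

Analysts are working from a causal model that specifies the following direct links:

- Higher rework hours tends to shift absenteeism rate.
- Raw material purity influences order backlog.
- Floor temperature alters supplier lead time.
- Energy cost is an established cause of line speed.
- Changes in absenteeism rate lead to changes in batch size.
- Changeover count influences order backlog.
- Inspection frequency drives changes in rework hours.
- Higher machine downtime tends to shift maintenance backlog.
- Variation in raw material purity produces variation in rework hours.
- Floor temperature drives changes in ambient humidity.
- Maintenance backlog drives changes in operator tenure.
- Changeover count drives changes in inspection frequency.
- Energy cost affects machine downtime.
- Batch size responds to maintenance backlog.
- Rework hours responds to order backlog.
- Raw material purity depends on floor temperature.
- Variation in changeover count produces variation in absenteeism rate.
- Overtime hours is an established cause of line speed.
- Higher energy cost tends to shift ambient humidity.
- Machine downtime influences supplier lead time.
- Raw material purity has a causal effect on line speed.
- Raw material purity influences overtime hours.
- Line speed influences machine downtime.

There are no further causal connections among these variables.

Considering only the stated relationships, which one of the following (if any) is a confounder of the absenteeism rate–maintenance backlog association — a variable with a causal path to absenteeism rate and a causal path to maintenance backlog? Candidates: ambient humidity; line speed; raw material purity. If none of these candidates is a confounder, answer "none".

Raw material purity causes absenteeism rate (raw material purity → rework hours → absenteeism rate) and also causes maintenance backlog (raw material purity → line speed → machine downtime → maintenance backlog); it is a common cause of both.
Each of the other candidates lacks a causal path to at least one of absenteeism rate and maintenance backlog, so they do not confound the relationship.

raw material purity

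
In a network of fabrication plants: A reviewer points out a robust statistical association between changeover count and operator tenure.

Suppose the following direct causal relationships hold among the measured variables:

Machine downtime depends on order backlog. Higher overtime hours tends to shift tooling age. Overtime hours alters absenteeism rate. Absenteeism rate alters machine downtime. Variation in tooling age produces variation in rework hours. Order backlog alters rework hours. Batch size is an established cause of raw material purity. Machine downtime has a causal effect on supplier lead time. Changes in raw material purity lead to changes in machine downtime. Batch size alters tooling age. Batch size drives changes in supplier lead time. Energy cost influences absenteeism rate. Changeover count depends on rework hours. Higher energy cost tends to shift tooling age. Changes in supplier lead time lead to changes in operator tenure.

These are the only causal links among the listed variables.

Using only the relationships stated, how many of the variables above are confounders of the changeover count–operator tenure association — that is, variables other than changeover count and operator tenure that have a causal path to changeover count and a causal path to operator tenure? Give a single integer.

4

The common causes are: batch size (to changeover count via batch size → tooling age → rework hours → changeover count; to operator tenure via batch size → supplier lead time → operator tenure); energy cost (to changeover count via energy cost → tooling age → rework hours → changeover count; to operator tenure via energy cost → absenteeism rate → machine downtime → supplier lead time → operator tenure); order backlog (to changeover count via order backlog → rework hours → changeover count; to operator tenure via order backlog → machine downtime → supplier lead time → operator tenure); overtime hours (to changeover count via overtime hours → tooling age → rework hours → changeover count; to operator tenure via overtime hours → absenteeism rate → machine downtime → supplier lead time → operator tenure).
Every other variable lacks a causal path to at least one of changeover count and operator tenure.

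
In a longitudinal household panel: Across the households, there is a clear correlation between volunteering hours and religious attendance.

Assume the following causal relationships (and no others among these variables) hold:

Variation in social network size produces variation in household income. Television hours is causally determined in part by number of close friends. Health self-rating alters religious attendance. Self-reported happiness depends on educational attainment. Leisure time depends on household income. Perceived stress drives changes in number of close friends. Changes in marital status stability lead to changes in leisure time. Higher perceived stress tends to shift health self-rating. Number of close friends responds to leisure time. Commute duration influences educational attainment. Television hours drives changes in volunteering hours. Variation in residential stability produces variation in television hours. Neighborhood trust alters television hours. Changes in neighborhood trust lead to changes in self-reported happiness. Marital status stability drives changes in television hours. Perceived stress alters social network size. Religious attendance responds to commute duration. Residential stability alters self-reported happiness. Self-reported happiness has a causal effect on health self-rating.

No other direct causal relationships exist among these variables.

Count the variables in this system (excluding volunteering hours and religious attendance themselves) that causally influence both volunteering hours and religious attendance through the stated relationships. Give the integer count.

3

The common causes are: neighborhood trust (to volunteering hours via neighborhood trust → television hours → volunteering hours; to religious attendance via neighborhood trust → self-reported happiness → health self-rating → religious attendance); perceived stress (to volunteering hours via perceived stress → number of close friends → television hours → volunteering hours; to religious attendance via perceived stress → health self-rating → religious attendance); residential stability (to volunteering hours via residential stability → television hours → volunteering hours; to religious attendance via residential stability → self-reported happiness → health self-rating → religious attendance).
Every other variable lacks a causal path to at least one of volunteering hours and religious attendance.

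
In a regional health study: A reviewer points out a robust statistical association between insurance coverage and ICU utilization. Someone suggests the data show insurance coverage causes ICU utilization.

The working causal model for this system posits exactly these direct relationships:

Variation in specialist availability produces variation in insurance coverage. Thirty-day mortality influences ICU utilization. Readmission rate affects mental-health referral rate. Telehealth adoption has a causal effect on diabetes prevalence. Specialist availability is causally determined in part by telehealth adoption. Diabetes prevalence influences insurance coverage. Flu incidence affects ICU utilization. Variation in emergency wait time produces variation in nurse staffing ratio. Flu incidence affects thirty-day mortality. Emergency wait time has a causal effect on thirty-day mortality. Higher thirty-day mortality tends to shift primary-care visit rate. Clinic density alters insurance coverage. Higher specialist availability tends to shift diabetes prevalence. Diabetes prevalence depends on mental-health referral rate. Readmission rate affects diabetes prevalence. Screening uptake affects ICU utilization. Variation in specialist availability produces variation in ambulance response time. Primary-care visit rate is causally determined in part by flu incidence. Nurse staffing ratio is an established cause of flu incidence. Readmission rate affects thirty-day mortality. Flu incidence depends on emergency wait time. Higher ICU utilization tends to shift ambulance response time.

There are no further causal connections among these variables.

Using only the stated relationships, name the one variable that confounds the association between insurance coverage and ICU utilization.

Readmission rate has a causal path to insurance coverage (readmission rate → diabetes prevalence → insurance coverage) and a separate causal path to ICU utilization (readmission rate → thirty-day mortality → ICU utilization), so it is a common cause of both.
No stated relationship gives insurance coverage a causal route to ICU utilization, so the correlation is explained by the shared upstream cause rather than a direct effect.

readmission rate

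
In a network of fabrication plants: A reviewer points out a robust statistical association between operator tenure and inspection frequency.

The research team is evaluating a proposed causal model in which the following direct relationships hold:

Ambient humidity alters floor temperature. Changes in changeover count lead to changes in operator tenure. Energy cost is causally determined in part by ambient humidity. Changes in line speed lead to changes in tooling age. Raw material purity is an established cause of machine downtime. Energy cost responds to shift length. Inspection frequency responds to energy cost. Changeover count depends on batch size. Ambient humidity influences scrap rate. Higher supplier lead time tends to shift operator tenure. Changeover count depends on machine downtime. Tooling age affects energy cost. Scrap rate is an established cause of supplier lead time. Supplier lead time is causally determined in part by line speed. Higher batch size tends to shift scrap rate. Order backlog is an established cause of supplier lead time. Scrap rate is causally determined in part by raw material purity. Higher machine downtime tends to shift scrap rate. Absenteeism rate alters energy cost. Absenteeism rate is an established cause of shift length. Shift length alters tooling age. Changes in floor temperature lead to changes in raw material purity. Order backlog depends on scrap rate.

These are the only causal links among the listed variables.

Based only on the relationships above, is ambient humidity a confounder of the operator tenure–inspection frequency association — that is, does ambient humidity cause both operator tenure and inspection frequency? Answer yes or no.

yes

Ambient humidity has a causal path to operator tenure (ambient humidity → scrap rate → supplier lead time → operator tenure) and to inspection frequency (ambient humidity → energy cost → inspection frequency), so it is a common cause of both — a confounder.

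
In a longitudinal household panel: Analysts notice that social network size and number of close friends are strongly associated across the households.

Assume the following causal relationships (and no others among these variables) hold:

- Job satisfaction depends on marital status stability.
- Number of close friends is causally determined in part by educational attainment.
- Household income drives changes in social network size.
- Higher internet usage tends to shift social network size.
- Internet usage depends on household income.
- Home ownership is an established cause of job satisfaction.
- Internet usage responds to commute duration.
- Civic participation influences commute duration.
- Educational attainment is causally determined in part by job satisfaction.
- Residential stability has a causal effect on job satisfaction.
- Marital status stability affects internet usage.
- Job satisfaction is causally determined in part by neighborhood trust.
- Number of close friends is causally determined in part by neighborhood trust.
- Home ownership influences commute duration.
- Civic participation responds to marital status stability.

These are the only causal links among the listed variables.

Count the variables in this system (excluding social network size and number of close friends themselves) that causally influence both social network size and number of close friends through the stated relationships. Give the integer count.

2

The common causes are: home ownership (to social network size via home ownership → commute duration → internet usage → social network size; to number of close friends via home ownership → job satisfaction → educational attainment → number of close friends); marital status stability (to social network size via marital status stability → internet usage → social network size; to number of close friends via marital status stability → job satisfaction → educational attainment → number of close friends).
Every other variable lacks a causal path to at least one of social network size and number of close friends.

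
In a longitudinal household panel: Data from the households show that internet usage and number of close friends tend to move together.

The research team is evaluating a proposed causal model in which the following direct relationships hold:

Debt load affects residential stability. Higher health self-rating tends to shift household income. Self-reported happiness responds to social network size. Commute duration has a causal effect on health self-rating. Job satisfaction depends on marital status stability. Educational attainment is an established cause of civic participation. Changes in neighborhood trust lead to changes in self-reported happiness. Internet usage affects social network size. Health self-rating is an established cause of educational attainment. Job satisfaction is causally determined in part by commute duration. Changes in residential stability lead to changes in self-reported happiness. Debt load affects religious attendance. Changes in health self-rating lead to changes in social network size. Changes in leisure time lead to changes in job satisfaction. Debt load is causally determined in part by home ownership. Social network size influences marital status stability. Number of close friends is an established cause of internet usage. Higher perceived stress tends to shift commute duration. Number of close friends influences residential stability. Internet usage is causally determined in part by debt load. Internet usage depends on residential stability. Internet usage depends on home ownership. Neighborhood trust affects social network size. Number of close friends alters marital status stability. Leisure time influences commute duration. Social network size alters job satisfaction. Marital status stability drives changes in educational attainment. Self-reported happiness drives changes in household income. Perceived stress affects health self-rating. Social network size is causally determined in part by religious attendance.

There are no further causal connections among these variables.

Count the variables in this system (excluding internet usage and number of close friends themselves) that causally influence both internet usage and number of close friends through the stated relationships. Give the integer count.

No listed variable has a causal path to both internet usage and number of close friends, so there are no common causes.

0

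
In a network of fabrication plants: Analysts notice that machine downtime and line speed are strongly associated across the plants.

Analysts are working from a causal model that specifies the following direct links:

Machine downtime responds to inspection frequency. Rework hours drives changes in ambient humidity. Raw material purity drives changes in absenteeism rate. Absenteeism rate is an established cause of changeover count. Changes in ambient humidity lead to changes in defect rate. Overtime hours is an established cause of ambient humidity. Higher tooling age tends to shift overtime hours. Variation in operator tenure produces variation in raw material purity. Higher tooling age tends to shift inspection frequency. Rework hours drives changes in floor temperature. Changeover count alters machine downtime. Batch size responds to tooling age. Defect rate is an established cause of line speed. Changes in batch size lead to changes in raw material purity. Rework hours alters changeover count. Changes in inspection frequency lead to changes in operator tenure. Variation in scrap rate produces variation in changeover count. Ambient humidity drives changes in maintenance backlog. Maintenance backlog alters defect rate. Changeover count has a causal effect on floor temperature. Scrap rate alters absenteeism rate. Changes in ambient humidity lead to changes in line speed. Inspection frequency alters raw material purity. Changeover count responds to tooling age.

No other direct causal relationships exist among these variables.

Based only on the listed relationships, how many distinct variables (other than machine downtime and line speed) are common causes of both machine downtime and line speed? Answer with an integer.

The common causes are: rework hours (to machine downtime via rework hours → changeover count → machine downtime; to line speed via rework hours → ambient humidity → line speed); tooling age (to machine downtime via tooling age → inspection frequency → machine downtime; to line speed via tooling age → overtime hours → ambient humidity → line speed).
Every other variable lacks a causal path to at least one of machine downtime and line speed.

2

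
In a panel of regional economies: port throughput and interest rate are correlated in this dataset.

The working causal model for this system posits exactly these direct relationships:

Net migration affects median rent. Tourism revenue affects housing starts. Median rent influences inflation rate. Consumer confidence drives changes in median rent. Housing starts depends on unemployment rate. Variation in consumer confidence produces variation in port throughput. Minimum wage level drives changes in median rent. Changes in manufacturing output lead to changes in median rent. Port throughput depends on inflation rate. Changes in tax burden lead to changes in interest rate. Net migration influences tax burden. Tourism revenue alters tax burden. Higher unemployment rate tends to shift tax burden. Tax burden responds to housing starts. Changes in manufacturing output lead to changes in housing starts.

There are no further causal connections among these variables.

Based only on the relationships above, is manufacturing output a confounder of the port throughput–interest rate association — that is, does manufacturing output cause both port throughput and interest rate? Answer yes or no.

Manufacturing output has a causal path to port throughput (manufacturing output → median rent → inflation rate → port throughput) and to interest rate (manufacturing output → housing starts → tax burden → interest rate), so it is a common cause of both — a confounder.

yes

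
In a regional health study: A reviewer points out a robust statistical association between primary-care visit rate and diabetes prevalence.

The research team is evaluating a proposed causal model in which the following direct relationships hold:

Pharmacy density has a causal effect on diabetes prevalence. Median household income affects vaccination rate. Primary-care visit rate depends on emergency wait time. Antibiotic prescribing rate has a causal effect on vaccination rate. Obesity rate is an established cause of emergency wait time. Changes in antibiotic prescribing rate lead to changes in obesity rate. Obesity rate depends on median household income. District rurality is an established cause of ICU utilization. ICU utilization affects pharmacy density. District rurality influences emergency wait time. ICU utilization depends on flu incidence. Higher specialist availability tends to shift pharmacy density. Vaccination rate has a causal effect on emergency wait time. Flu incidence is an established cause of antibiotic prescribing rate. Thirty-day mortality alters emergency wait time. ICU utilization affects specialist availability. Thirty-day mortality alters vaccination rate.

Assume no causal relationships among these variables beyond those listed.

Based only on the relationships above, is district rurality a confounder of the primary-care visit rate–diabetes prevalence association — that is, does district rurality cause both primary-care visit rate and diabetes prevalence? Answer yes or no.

District rurality has a causal path to primary-care visit rate (district rurality → emergency wait time → primary-care visit rate) and to diabetes prevalence (district rurality → ICU utilization → pharmacy density → diabetes prevalence), so it is a common cause of both — a confounder.

yes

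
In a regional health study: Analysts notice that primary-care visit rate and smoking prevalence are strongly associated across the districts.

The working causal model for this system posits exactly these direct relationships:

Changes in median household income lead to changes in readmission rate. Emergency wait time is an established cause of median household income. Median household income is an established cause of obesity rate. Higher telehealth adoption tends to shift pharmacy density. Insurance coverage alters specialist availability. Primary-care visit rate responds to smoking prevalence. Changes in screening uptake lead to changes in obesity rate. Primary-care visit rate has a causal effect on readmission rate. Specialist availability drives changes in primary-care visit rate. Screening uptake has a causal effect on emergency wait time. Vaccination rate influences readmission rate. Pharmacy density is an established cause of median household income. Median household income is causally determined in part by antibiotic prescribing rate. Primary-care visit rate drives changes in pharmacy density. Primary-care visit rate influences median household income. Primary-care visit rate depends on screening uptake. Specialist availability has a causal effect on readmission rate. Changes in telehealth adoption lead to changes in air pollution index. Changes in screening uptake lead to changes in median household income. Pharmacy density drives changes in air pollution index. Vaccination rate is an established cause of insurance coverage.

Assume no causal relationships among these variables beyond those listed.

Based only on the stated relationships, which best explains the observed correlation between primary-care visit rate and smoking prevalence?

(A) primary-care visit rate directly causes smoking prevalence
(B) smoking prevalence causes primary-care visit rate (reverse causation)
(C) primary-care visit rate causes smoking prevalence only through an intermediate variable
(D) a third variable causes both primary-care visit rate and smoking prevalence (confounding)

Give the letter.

The stated link runs smoking prevalence → primary-care visit rate; primary-care visit rate has no causal path to smoking prevalence. No variable causes both, so confounding is ruled out. The correlation reflects reverse causation.

B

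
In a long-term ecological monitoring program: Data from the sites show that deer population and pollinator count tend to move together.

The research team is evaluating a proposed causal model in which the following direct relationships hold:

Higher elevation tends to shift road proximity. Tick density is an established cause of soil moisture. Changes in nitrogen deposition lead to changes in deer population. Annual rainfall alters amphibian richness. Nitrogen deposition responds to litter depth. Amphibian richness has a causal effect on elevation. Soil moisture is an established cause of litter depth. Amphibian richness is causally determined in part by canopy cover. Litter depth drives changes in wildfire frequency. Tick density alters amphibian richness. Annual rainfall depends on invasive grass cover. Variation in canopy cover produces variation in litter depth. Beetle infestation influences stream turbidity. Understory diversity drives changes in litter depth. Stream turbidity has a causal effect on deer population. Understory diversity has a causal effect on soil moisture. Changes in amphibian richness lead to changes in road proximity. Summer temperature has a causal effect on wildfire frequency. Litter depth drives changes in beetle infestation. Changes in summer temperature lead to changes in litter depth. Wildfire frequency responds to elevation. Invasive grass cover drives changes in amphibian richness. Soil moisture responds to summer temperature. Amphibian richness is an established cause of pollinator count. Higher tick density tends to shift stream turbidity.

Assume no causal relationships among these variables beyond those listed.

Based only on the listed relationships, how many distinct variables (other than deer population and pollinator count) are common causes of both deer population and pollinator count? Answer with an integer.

The common causes are: canopy cover (to deer population via canopy cover → litter depth → nitrogen deposition → deer population; to pollinator count via canopy cover → amphibian richness → pollinator count); tick density (to deer population via tick density → stream turbidity → deer population; to pollinator count via tick density → amphibian richness → pollinator count).
Every other variable lacks a causal path to at least one of deer population and pollinator count.

2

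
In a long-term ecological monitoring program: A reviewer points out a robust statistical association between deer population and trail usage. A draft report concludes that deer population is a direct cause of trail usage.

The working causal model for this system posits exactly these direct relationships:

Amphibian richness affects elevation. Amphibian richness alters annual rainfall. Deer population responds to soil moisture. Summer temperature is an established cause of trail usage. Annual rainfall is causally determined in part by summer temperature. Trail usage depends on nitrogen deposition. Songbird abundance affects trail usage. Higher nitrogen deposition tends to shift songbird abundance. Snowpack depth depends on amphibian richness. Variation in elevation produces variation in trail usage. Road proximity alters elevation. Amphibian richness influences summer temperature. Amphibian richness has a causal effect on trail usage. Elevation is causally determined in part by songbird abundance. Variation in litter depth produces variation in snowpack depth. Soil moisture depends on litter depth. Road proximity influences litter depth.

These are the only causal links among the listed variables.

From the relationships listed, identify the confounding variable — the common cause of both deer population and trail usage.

road proximity

Road proximity has a causal path to deer population (road proximity → litter depth → soil moisture → deer population) and a separate causal path to trail usage (road proximity → elevation → trail usage), so it is a common cause of both.
No stated relationship gives deer population a causal route to trail usage, so the correlation is explained by the shared upstream cause rather than a direct effect.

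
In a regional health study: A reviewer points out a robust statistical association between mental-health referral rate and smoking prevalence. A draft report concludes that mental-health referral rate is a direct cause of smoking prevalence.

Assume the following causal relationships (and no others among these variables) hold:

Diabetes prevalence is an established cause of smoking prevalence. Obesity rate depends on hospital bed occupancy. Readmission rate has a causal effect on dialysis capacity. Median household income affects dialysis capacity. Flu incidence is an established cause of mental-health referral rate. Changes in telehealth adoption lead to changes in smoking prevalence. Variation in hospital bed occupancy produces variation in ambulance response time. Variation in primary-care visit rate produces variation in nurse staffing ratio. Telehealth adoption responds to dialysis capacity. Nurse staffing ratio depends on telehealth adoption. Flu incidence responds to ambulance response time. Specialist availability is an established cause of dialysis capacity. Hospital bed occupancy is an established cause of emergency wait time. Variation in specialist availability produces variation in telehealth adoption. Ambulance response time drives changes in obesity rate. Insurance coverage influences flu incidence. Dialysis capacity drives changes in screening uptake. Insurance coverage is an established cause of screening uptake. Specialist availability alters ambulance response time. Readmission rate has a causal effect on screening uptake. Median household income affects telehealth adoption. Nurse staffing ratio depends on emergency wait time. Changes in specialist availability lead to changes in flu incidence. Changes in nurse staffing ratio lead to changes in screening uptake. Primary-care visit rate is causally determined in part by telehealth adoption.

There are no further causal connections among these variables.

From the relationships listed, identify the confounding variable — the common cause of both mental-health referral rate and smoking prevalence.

specialist availability

Specialist availability has a causal path to mental-health referral rate (specialist availability → flu incidence → mental-health referral rate) and a separate causal path to smoking prevalence (specialist availability → telehealth adoption → smoking prevalence), so it is a common cause of both.
No stated relationship gives mental-health referral rate a causal route to smoking prevalence, so the correlation is explained by the shared upstream cause rather than a direct effect.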